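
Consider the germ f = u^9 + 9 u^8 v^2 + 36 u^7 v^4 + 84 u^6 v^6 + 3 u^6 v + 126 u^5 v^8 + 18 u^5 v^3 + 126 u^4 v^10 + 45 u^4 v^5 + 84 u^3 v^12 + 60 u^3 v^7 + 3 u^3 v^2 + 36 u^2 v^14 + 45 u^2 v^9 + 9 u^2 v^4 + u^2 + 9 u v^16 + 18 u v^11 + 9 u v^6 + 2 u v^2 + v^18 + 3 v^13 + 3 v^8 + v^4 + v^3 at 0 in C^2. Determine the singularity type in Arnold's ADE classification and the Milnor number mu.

Type A2, Milnor number mu = 2.

The Hessian of f at 0 has rank 1. Corank 1: A-series; mu = 2 gives A_2.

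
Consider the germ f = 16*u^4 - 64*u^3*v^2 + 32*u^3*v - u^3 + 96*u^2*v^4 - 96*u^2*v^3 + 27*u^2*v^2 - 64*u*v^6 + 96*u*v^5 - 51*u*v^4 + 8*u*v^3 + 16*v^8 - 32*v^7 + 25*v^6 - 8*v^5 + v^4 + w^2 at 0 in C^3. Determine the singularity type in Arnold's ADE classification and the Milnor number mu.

The Hessian of f at 0 is [[0, 0, 0], [0, 0, 0], [0, 0, 2]] with rank 1, so corank 2. A Groebner basis of the Jacobian ideal J(f) in C{u,v,w} is {u^3, u^2*v, -u^2/2 + u*v^2, 3*u^2 + v^3, w}; counting standard monomials gives mu = 6. Corank 2; j^3 = -u^3 is a perfect cube, so E-series; the 4-jet and mu = 6 give E_6.

Type E6, Milnor number mu = 6.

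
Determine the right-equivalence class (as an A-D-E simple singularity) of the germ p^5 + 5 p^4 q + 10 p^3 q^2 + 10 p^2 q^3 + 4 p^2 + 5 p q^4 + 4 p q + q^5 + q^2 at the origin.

A_{4}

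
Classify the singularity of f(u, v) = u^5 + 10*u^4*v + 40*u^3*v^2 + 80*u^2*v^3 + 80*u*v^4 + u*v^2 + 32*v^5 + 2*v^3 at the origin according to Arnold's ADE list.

The Hessian of f at 0 is [[0, 0], [0, 0]] with rank 0, so corank 2. A Groebner basis of the Jacobian ideal J(f) in C{u,v} is {u^4 + v^2/5, v^3, u*v + 2*v^2}; counting standard monomials gives mu = 6. Corank 2; j^3 = v^2*(u + 2*v) has shape L^2 M (L != M), so D-series; mu = 6 gives D_6.

D_{6}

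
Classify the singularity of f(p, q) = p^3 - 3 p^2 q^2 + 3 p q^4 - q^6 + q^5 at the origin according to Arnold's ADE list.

The Hessian of f at 0 has rank 0. Corank 2; j^3 = p^3 is a perfect cube, so E-series; the 5-jet and mu = 8 give E_8.

E_8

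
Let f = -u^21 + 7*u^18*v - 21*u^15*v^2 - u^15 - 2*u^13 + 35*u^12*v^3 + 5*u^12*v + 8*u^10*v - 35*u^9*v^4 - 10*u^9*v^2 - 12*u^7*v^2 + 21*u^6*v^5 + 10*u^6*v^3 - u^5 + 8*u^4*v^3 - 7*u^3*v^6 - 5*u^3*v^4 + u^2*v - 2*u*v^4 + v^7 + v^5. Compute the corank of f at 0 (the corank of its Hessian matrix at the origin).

2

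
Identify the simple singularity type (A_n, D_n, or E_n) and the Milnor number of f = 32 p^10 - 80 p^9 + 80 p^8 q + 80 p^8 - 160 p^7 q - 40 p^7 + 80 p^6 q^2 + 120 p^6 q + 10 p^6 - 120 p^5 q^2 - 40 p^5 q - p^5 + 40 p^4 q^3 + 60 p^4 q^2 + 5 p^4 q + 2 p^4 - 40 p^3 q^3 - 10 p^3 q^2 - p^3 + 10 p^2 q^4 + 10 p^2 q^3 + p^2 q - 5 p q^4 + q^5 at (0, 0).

Type D6, Milnor number mu = 6.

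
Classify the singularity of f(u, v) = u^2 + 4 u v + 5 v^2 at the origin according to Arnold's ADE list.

The Hessian of f at 0 has rank 2. Corank 0: nondegenerate Morse point, so A_1.

A1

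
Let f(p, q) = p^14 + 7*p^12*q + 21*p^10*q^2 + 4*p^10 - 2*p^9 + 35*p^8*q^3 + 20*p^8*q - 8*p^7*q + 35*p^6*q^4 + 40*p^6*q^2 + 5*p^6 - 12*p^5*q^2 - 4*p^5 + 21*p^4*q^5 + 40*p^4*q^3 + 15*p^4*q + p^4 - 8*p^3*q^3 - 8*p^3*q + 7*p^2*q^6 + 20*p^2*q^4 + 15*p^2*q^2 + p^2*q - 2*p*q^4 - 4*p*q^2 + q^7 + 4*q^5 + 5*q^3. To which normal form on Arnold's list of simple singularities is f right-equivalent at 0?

The Hessian of f at 0 is [[0, 0], [0, 0]] with rank 0, so corank 2. A Groebner basis of the Jacobian ideal J(f) in C{p,q} is {q^3, p^2 - q^2, p*q - 2*q^2}; counting standard monomials gives mu = 4. Corank 2; j^3 = q*(p^2 - 4*p*q + 5*q^2) splits into three distinct lines over C (the quadratic factor has nonzero discriminant), so D_4.

D4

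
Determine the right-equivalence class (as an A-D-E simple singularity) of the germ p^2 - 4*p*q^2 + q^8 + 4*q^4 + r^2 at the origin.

The Hessian of f at 0 has rank 2. Corank 1: A-series; mu = 7 gives A_7.

A7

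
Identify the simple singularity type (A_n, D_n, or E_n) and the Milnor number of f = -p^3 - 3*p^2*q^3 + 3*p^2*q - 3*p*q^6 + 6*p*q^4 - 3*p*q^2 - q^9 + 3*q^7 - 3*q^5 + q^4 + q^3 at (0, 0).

Type E6, Milnor number mu = 6.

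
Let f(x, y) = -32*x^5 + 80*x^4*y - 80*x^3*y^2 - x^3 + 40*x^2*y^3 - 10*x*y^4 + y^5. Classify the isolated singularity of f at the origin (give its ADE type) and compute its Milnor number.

Type E_{8}, Milnor number mu = 8.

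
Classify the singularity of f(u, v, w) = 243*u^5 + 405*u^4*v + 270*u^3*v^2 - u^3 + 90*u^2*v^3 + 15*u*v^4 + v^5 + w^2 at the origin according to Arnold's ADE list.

E_8

The Hessian of f at 0 has rank 1. Corank 2; j^3 = -u^3 is a perfect cube, so E-series; the 5-jet and mu = 8 give E_8.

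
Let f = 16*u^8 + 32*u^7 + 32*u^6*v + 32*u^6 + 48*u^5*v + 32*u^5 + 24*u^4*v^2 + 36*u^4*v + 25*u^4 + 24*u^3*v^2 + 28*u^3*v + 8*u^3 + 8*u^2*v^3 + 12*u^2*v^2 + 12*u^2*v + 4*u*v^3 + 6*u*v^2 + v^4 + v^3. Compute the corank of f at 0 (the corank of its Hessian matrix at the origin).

2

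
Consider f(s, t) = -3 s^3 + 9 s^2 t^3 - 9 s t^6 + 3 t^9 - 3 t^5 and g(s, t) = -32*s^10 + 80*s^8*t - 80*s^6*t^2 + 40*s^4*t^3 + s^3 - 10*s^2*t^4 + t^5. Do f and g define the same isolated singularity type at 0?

Yes.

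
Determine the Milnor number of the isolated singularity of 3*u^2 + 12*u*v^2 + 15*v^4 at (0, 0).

The Hessian of f at 0 has rank 1. Corank 1: A-series; mu = 3 gives A_3.

3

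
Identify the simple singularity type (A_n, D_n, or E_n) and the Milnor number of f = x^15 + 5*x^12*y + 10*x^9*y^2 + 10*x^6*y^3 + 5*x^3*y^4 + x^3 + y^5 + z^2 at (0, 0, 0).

Type E_8, Milnor number mu = 8.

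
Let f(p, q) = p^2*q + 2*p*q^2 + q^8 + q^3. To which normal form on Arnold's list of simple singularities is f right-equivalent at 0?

D_9

The Hessian of f at 0 is [[0, 0], [0, 0]] with rank 0, so corank 2. A Groebner basis of the Jacobian ideal J(f) in C{p,q} is {p^2/8 + q^7 - q^2/8, p^3 + q^3, p*q + q^2}; counting standard monomials gives mu = 9. Corank 2; j^3 = q*(p + q)^2 has shape L^2 M (L != M), so D-series; mu = 9 gives D_9.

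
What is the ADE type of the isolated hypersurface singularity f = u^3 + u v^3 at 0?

E_7

The Hessian of f at 0 is [[0, 0], [0, 0]] with rank 0, so corank 2. A Groebner basis of the Jacobian ideal J(f) in C{u,v} is {u^3, u*v^2, 3*u^2 + v^3}; counting standard monomials gives mu = 7. Corank 2; j^3 = u^3 is a perfect cube, so E-series; the 4-jet and mu = 7 give E_7.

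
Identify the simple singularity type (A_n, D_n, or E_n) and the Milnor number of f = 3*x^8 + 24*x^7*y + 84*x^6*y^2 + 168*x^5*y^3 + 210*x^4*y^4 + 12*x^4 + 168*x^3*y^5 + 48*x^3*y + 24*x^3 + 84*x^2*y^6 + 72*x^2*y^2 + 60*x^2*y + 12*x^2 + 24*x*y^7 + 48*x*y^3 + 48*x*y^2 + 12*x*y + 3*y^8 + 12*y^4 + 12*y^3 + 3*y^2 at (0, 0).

The Hessian of f at 0 has rank 1. Corank 1: A-series; mu = 7 gives A_7.

Type A7, Milnor number mu = 7.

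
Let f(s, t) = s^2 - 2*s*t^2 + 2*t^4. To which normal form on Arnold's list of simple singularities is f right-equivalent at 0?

A_{3}

The Hessian of f at 0 is [[2, 0], [0, 0]] with rank 1, so corank 1. A Groebner basis of the Jacobian ideal J(f) in C{s,t} is {s^2, s*t, -s + t^2}; counting standard monomials gives mu = 3. Corank 1: A-series; mu = 3 gives A_3.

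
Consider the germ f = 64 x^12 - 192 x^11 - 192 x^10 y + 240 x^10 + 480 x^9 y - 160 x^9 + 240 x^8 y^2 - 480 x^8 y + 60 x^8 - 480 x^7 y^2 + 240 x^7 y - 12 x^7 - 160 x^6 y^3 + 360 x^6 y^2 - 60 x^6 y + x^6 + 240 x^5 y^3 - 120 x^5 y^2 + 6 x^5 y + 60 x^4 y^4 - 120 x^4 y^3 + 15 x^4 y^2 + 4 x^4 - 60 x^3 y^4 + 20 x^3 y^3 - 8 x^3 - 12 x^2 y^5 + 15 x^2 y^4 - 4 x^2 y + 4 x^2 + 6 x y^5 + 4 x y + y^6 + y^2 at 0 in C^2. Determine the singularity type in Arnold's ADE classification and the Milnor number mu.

Type A_5, Milnor number mu = 5.

The Hessian of f at 0 is [[8, 4], [4, 2]] with rank 1, so corank 1. A Groebner basis of the Jacobian ideal J(f) in C{x,y} is {x*y^2 + 6*x*y + 4*x + 2*y^2 + 2*y, -20*x*y - 16*x + y^3 - 6*y^2 - 8*y, x^2 - x - y/2}; counting standard monomials gives mu = 5. Corank 1: A-series; mu = 5 gives A_5.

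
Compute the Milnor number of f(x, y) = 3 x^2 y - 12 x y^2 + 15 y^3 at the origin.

4

The Hessian of f at 0 has rank 0. Corank 2; j^3 = 3*y*(x^2 - 4*x*y + 5*y^2) splits into three distinct lines over C (the quadratic factor has nonzero discriminant), so D_4.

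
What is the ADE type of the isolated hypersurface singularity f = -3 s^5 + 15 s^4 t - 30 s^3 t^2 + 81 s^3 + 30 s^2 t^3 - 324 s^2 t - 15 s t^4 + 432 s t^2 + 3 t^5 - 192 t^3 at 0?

E8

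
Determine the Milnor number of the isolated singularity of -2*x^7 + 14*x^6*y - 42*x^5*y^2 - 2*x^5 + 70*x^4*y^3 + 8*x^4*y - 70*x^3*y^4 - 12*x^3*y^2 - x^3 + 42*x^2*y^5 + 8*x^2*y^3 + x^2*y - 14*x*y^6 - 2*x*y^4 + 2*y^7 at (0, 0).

The Hessian of f at 0 has rank 0. Corank 2; j^3 = -x^2*(x - y) has shape L^2 M (L != M), so D-series; mu = 8 gives D_8.

8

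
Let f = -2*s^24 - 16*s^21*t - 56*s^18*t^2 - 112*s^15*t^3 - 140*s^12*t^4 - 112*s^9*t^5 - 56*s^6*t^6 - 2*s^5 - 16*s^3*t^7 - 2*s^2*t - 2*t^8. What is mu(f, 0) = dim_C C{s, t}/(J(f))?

9

The Hessian of f at 0 has rank 0. Corank 2; j^3 = -2*s^2*t has shape L^2 M (L != M), so D-series; mu = 9 gives D_9.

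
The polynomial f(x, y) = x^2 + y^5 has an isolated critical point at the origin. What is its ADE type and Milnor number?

The Hessian of f at 0 is [[2, 0], [0, 0]] with rank 1, so corank 1. A Groebner basis of the Jacobian ideal J(f) in C{x,y} is {y^4, x}; counting standard monomials gives mu = 4. Corank 1: A-series; mu = 4 gives A_4.

Type A4, Milnor number mu = 4.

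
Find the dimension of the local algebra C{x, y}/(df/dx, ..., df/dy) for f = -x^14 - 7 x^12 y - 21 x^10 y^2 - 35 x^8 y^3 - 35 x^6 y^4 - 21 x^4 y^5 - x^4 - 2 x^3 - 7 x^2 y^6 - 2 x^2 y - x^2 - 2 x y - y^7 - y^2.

6

The Hessian of f at 0 has rank 1. Corank 1: A-series; mu = 6 gives A_6.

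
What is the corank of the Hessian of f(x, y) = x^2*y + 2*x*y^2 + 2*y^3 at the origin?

Hessian at 0 has rank 0.

2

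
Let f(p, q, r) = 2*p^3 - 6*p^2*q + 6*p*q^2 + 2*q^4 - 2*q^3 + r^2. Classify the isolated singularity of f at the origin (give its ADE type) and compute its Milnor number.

Type E_6, Milnor number mu = 6.

The Hessian of f at 0 is [[0, 0, 0], [0, 0, 0], [0, 0, 2]] with rank 1, so corank 2. A Groebner basis of the Jacobian ideal J(f) in C{p,q,r} is {q^3, p^2 - 2*p*q + q^2, r}; counting standard monomials gives mu = 6. Corank 2; j^3 = 2*(p - q)^3 is a perfect cube, so E-series; the 4-jet and mu = 6 give E_6.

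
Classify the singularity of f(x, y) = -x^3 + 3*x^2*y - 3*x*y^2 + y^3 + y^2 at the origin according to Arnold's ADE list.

A_2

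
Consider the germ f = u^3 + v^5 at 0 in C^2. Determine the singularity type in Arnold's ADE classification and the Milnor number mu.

Type E8, Milnor number mu = 8.

The Hessian of f at 0 is [[0, 0], [0, 0]] with rank 0, so corank 2. A Groebner basis of the Jacobian ideal J(f) in C{u,v} is {v^4, u^2}; counting standard monomials gives mu = 8. Corank 2; j^3 = u^3 is a perfect cube, so E-series; the 5-jet and mu = 8 give E_8.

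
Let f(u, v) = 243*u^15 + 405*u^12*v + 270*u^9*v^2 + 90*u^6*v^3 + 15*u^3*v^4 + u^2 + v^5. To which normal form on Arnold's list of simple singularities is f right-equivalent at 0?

A4

The Hessian of f at 0 has rank 1. Corank 1: A-series; mu = 4 gives A_4.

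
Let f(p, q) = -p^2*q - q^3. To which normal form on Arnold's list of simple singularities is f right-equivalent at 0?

D4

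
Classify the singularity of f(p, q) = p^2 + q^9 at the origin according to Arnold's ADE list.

A_{8}

The Hessian of f at 0 has rank 1. Corank 1: A-series; mu = 8 gives A_8.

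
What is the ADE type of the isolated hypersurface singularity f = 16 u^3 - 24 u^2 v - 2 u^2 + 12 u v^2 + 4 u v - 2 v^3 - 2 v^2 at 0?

The Hessian of f at 0 is [[-4, 4], [4, -4]] with rank 1, so corank 1. A Groebner basis of the Jacobian ideal J(f) in C{u,v} is {v^2, u - v}; counting standard monomials gives mu = 2. Corank 1: A-series; mu = 2 gives A_2.

A_{2}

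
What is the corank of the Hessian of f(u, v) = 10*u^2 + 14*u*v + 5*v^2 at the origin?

0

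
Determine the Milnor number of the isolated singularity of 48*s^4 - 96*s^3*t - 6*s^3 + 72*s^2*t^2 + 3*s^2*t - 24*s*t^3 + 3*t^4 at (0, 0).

5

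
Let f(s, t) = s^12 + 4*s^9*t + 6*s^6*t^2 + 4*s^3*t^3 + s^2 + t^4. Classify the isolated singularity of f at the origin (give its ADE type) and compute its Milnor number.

Type A3, Milnor number mu = 3.

The Hessian of f at 0 is [[2, 0], [0, 0]] with rank 1, so corank 1. A Groebner basis of the Jacobian ideal J(f) in C{s,t} is {t^3, s}; counting standard monomials gives mu = 3. Corank 1: A-series; mu = 3 gives A_3.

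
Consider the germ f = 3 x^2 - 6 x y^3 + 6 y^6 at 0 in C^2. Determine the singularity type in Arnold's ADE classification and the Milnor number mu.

The Hessian of f at 0 is [[6, 0], [0, 0]] with rank 1, so corank 1. A Groebner basis of the Jacobian ideal J(f) in C{x,y} is {x*y^2, -x + y^3, x^2}; counting standard monomials gives mu = 5. Corank 1: A-series; mu = 5 gives A_5.

Type A_5, Milnor number mu = 5.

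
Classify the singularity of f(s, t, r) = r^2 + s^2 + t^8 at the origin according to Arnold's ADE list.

A_7

The Hessian of f at 0 has rank 2. Corank 1: A-series; mu = 7 gives A_7.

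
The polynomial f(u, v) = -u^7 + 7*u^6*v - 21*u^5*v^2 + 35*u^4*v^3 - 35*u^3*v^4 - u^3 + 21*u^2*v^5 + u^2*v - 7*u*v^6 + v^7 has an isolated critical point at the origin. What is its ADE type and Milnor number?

Type D8, Milnor number mu = 8.

The Hessian of f at 0 has rank 0. Corank 2; j^3 = -u^2*(u - v) has shape L^2 M (L != M), so D-series; mu = 8 gives D_8.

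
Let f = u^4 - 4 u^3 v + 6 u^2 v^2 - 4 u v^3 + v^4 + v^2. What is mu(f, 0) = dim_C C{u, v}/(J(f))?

The Hessian of f at 0 has rank 1. Corank 1: A-series; mu = 3 gives A_3.

3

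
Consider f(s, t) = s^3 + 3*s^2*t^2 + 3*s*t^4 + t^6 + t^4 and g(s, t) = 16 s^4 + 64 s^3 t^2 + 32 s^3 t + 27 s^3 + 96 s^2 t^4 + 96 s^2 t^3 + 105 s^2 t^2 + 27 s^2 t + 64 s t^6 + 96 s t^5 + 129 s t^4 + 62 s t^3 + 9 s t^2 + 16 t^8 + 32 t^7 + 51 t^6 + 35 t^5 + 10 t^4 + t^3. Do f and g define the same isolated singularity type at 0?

Yes.

The Hessian of f at 0 has rank 0. Corank 2; j^3 = s^3 is a perfect cube, so E-series; the 4-jet and mu = 6 give E_6. The Hessian of g at 0 has rank 0. Corank 2; j^3 = (3*s + t)^3 is a perfect cube, so E-series; the 4-jet and mu = 6 give E_6. Both have type E_6, hence right-equivalent.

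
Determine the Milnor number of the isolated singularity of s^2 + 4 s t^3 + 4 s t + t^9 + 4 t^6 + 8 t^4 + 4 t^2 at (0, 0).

The Hessian of f at 0 is [[2, 4], [4, 8]] with rank 1, so corank 1. A Groebner basis of the Jacobian ideal J(f) in C{s,t} is {s^2*t^2 - 2*s^2 - 6*s*t - 4*t^2, s^3 + 6*s^2*t + 12*s*t^2 - 4*s - 8*t, s/2 + t^3 + t}; counting standard monomials gives mu = 8. Corank 1: A-series; mu = 8 gives A_8.

8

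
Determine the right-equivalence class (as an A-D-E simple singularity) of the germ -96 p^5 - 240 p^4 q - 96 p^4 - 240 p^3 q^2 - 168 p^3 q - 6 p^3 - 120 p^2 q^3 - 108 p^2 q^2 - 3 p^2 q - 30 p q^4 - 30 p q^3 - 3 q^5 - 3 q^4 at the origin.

D_{5}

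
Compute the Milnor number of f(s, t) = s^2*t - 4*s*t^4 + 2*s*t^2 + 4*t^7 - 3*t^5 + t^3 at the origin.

6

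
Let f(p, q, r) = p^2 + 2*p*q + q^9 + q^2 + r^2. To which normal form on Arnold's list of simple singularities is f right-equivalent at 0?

A8

The Hessian of f at 0 has rank 2. Corank 1: A-series; mu = 8 gives A_8.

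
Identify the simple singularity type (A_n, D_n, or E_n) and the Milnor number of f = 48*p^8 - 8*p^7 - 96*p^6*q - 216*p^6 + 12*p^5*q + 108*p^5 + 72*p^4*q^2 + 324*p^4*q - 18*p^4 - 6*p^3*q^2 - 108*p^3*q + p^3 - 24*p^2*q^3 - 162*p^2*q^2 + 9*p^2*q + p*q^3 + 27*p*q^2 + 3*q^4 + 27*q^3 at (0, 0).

Type E_7, Milnor number mu = 7.

The Hessian of f at 0 has rank 0. Corank 2; j^3 = (p + 3*q)^3 is a perfect cube, so E-series; the 4-jet and mu = 7 give E_7.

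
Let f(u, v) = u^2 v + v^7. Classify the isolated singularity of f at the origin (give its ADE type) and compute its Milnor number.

Type D_8, Milnor number mu = 8.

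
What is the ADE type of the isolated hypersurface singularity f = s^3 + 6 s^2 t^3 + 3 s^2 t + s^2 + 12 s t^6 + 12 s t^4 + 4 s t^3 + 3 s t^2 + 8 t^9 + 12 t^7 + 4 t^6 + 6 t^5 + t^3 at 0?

A_{2}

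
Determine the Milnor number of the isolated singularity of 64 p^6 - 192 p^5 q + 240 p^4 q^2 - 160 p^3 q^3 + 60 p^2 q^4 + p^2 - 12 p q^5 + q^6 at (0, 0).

The Hessian of f at 0 is [[2, 0], [0, 0]] with rank 1, so corank 1. A Groebner basis of the Jacobian ideal J(f) in C{p,q} is {q^5, p}; counting standard monomials gives mu = 5. Corank 1: A-series; mu = 5 gives A_5.

5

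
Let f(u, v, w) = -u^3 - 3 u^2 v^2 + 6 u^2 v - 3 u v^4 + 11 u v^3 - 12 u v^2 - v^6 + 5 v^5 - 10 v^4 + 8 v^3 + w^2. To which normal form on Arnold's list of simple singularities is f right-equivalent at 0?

E_{7}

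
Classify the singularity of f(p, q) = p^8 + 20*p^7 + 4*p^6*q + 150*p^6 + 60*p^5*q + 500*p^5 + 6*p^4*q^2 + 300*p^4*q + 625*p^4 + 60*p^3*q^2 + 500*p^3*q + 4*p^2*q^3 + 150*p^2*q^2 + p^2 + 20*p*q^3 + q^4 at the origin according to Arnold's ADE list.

The Hessian of f at 0 has rank 1. Corank 1: A-series; mu = 3 gives A_3.

A_{3}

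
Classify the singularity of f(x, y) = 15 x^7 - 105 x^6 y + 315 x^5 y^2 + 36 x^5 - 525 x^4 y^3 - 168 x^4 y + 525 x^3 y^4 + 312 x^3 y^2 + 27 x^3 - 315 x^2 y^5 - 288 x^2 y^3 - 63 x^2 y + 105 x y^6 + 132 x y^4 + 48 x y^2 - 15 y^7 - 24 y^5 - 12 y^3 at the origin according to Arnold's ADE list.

D_{8}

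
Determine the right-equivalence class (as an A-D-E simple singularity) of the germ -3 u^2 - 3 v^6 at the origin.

A5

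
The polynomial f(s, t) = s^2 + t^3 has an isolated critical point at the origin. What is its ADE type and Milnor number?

Type A_2, Milnor number mu = 2.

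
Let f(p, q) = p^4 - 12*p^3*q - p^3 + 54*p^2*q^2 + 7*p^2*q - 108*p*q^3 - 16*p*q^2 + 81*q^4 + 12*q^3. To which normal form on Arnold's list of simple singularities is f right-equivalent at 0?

D_5

The Hessian of f at 0 has rank 0. Corank 2; j^3 = -(p - 3*q)*(p - 2*q)^2 has shape L^2 M (L != M), so D-series; mu = 5 gives D_5.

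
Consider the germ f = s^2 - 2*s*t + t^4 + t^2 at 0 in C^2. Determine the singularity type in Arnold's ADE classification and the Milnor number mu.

The Hessian of f at 0 is [[2, -2], [-2, 2]] with rank 1, so corank 1. A Groebner basis of the Jacobian ideal J(f) in C{s,t} is {t^3, s - t}; counting standard monomials gives mu = 3. Corank 1: A-series; mu = 3 gives A_3.

Type A_{3}, Milnor number mu = 3.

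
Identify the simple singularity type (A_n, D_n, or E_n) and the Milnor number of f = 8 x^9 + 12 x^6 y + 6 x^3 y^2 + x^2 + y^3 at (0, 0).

The Hessian of f at 0 is [[2, 0], [0, 0]] with rank 1, so corank 1. A Groebner basis of the Jacobian ideal J(f) in C{x,y} is {y^2, x}; counting standard monomials gives mu = 2. Corank 1: A-series; mu = 2 gives A_2.

Type A2, Milnor number mu = 2.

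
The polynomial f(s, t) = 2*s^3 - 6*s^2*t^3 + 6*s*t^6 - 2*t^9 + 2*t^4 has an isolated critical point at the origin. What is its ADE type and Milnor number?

The Hessian of f at 0 is [[0, 0], [0, 0]] with rank 0, so corank 2. A Groebner basis of the Jacobian ideal J(f) in C{s,t} is {t^3, s^2}; counting standard monomials gives mu = 6. Corank 2; j^3 = 2*s^3 is a perfect cube, so E-series; the 4-jet and mu = 6 give E_6.

Type E_{6}, Milnor number mu = 6.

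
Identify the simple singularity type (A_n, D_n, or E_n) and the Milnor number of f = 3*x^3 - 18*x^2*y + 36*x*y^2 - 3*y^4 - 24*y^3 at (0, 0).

The Hessian of f at 0 has rank 0. Corank 2; j^3 = 3*(x - 2*y)^3 is a perfect cube, so E-series; the 4-jet and mu = 6 give E_6.

Type E_6, Milnor number mu = 6.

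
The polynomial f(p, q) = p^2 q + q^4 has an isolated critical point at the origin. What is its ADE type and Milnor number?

Type D_{5}, Milnor number mu = 5.

The Hessian of f at 0 has rank 0. Corank 2; j^3 = p^2*q has shape L^2 M (L != M), so D-series; mu = 5 gives D_5.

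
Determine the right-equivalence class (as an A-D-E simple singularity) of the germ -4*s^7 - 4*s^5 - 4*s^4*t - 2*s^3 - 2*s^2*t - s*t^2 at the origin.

The Hessian of f at 0 is [[0, 0], [0, 0]] with rank 0, so corank 2. A Groebner basis of the Jacobian ideal J(f) in C{s,t} is {t^3, s^2 + t^2/2, s*t - t^2/2}; counting standard monomials gives mu = 4. Corank 2; j^3 = -s*(2*s^2 + 2*s*t + t^2) splits into three distinct lines over C (the quadratic factor has nonzero discriminant), so D_4.

D_4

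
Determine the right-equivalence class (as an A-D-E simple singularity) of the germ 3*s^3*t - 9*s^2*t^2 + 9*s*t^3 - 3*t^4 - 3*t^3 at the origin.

E7

The Hessian of f at 0 has rank 0. Corank 2; j^3 = -3*t^3 is a perfect cube, so E-series; the 4-jet and mu = 7 give E_7.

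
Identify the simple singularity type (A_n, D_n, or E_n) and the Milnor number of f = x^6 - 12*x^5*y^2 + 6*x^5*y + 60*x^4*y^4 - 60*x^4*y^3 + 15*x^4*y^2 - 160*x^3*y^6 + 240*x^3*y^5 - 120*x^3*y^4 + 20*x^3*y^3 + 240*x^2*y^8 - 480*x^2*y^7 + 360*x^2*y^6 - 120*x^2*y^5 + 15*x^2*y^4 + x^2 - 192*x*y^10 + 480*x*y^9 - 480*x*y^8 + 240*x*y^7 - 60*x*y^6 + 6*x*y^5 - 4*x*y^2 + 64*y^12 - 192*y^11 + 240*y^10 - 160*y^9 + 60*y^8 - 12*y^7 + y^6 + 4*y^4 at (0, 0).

The Hessian of f at 0 has rank 1. Corank 1: A-series; mu = 5 gives A_5.

Type A5, Milnor number mu = 5.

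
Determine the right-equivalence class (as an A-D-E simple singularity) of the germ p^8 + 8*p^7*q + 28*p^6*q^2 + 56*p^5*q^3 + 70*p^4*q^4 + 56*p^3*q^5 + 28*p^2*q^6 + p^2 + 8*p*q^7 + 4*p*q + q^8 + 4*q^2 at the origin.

The Hessian of f at 0 has rank 1. Corank 1: A-series; mu = 7 gives A_7.

A_{7}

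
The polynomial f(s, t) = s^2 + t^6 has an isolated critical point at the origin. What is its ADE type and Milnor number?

Type A5, Milnor number mu = 5.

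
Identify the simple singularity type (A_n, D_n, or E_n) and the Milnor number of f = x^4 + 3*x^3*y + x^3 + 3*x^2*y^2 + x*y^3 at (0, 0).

Type E7, Milnor number mu = 7.

The Hessian of f at 0 is [[0, 0], [0, 0]] with rank 0, so corank 2. A Groebner basis of the Jacobian ideal J(f) in C{x,y} is {3*x^2 + y^4 + y^3, x^3, x^2*y - x^2 - y^3/3, 2*x^2 + x*y^2 + 2*y^3/3}; counting standard monomials gives mu = 7. Corank 2; j^3 = x^3 is a perfect cube, so E-series; the 4-jet and mu = 7 give E_7.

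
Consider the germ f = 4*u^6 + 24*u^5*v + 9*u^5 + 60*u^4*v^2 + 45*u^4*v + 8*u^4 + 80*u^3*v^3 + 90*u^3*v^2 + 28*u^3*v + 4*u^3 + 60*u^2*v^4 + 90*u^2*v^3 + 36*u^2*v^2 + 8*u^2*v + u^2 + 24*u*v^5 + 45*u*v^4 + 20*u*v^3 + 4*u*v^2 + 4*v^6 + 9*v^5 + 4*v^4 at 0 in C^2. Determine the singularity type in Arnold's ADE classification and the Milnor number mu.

The Hessian of f at 0 has rank 1. Corank 1: A-series; mu = 4 gives A_4.

Type A_{4}, Milnor number mu = 4.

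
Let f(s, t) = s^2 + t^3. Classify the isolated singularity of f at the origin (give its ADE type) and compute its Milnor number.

The Hessian of f at 0 is [[2, 0], [0, 0]] with rank 1, so corank 1. A Groebner basis of the Jacobian ideal J(f) in C{s,t} is {t^2, s}; counting standard monomials gives mu = 2. Corank 1: A-series; mu = 2 gives A_2.

Type A2, Milnor number mu = 2.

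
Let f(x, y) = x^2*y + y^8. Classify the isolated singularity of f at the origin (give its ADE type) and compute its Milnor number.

Type D_9, Milnor number mu = 9.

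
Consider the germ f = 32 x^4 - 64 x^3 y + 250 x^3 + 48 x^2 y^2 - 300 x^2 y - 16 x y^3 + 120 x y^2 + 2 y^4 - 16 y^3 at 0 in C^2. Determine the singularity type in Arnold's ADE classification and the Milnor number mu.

Type E6, Milnor number mu = 6.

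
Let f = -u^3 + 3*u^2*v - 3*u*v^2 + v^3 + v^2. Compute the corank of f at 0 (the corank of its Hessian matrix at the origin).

1

Hessian at 0 has rank 1.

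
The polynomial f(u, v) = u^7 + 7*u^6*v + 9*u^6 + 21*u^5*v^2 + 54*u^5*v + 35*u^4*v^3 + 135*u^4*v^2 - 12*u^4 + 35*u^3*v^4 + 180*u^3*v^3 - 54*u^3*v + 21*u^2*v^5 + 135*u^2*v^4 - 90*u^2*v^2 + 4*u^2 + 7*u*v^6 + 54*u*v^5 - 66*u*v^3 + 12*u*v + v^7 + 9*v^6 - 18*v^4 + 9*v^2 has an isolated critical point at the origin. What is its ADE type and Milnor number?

Type A_{6}, Milnor number mu = 6.

The Hessian of f at 0 has rank 1. Corank 1: A-series; mu = 6 gives A_6.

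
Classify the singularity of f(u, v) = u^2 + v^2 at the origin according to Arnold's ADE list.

A1

The Hessian of f at 0 has rank 2. Corank 0: nondegenerate Morse point, so A_1.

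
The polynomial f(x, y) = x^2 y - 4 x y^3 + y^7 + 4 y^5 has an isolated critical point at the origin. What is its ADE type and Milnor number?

The Hessian of f at 0 is [[0, 0], [0, 0]] with rank 0, so corank 2. A Groebner basis of the Jacobian ideal J(f) in C{x,y} is {x^2*y^2 + 4*x^2/7 - 8*x*y^2/7, x^3 + 8*x^2/7 - 16*x*y^2/7, -x*y/2 + y^3}; counting standard monomials gives mu = 8. Corank 2; j^3 = x^2*y has shape L^2 M (L != M), so D-series; mu = 8 gives D_8.

Type D_{8}, Milnor number mu = 8.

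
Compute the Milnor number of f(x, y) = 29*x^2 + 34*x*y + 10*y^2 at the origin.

The Hessian of f at 0 has rank 2. Corank 0: nondegenerate Morse point, so A_1.

1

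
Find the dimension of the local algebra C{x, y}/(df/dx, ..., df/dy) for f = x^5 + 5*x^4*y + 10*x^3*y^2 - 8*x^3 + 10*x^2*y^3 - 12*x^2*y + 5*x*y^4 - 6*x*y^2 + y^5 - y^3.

8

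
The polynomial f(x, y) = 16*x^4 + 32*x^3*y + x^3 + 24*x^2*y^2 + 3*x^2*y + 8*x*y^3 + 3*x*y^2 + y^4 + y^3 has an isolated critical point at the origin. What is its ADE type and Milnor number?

The Hessian of f at 0 has rank 0. Corank 2; j^3 = (x + y)^3 is a perfect cube, so E-series; the 4-jet and mu = 6 give E_6.

Type E_{6}, Milnor number mu = 6.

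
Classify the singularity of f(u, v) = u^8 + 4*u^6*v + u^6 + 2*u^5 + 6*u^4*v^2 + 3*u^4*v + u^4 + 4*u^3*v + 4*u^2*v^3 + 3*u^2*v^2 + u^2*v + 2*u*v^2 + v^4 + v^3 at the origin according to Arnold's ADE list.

The Hessian of f at 0 is [[0, 0], [0, 0]] with rank 0, so corank 2. A Groebner basis of the Jacobian ideal J(f) in C{u,v} is {u*v^2 - u*v - v^2, u*v + v^3 + v^2, u^2 - 2*u*v - 3*v^2}; counting standard monomials gives mu = 5. Corank 2; j^3 = v*(u + v)^2 has shape L^2 M (L != M), so D-series; mu = 5 gives D_5.

D_5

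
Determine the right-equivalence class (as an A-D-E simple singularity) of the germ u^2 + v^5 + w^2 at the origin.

A_{4}

The Hessian of f at 0 is [[2, 0, 0], [0, 0, 0], [0, 0, 2]] with rank 2, so corank 1. A Groebner basis of the Jacobian ideal J(f) in C{u,v,w} is {v^4, u, w}; counting standard monomials gives mu = 4. Corank 1: A-series; mu = 4 gives A_4.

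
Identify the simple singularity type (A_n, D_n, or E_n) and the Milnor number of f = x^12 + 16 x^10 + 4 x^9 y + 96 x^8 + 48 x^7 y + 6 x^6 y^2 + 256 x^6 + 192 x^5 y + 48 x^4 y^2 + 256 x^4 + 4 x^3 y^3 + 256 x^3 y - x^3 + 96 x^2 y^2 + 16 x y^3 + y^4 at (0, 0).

The Hessian of f at 0 is [[0, 0], [0, 0]] with rank 0, so corank 2. A Groebner basis of the Jacobian ideal J(f) in C{x,y} is {y^4, x*y^2 + y^3/12, x^2}; counting standard monomials gives mu = 6. Corank 2; j^3 = -x^3 is a perfect cube, so E-series; the 4-jet and mu = 6 give E_6.

Type E_6, Milnor number mu = 6.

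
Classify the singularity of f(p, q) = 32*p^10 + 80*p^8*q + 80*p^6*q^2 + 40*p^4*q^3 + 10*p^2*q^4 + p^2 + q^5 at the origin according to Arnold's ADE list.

A_4

The Hessian of f at 0 is [[2, 0], [0, 0]] with rank 1, so corank 1. A Groebner basis of the Jacobian ideal J(f) in C{p,q} is {q^4, p}; counting standard monomials gives mu = 4. Corank 1: A-series; mu = 4 gives A_4.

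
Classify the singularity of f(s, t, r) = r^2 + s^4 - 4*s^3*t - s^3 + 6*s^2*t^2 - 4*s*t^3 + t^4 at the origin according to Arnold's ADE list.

E6

The Hessian of f at 0 has rank 1. Corank 2; j^3 = -s^3 is a perfect cube, so E-series; the 4-jet and mu = 6 give E_6.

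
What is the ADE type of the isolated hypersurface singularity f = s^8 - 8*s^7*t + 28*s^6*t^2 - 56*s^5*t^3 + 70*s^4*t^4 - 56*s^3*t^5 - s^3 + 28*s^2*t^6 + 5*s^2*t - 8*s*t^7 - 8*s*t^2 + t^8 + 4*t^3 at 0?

The Hessian of f at 0 has rank 0. Corank 2; j^3 = -(s - 2*t)^2*(s - t) has shape L^2 M (L != M), so D-series; mu = 9 gives D_9.

D_9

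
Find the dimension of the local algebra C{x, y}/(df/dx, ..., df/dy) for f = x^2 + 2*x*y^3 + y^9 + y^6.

8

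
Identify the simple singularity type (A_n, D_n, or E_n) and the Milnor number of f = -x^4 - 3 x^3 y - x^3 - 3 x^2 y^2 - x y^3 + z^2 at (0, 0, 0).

The Hessian of f at 0 has rank 1. Corank 2; j^3 = -x^3 is a perfect cube, so E-series; the 4-jet and mu = 7 give E_7.

Type E_{7}, Milnor number mu = 7.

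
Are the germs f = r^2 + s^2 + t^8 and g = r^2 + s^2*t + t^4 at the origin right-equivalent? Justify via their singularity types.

The Hessian of f at 0 has rank 2. Corank 1: A-series; mu = 7 gives A_7. The Hessian of g at 0 has rank 1. Corank 2; j^3 = s^2*t has shape L^2 M (L != M), so D-series; mu = 5 gives D_5. f is A_7 but g is D_5, hence not right-equivalent.

No.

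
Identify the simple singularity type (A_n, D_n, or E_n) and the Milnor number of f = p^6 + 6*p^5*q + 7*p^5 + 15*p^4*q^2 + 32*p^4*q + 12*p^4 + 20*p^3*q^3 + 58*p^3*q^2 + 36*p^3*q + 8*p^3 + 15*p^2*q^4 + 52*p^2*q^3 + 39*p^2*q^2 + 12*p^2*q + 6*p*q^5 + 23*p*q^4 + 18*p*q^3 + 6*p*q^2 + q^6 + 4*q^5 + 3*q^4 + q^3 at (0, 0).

The Hessian of f at 0 is [[0, 0], [0, 0]] with rank 0, so corank 2. A Groebner basis of the Jacobian ideal J(f) in C{p,q} is {-20*p^2 + p*q^3 - 5*p*q^2 - 20*p*q - 5*q^3/2 - 5*q^2, 32*p^2 + 8*p*q^2 + 32*p*q + q^4 + 4*q^3 + 8*q^2, p^3 - 3*p^2/2 - 9*p*q^2/8 - 3*p*q/2 - 7*q^3/16 - 3*q^2/8, p^2*q + p^2 + 5*p*q^2/4 + p*q + 3*q^3/8 + q^2/4}; counting standard monomials gives mu = 8. Corank 2; j^3 = (2*p + q)^3 is a perfect cube, so E-series; the 5-jet and mu = 8 give E_8.

Type E_{8}, Milnor number mu = 8.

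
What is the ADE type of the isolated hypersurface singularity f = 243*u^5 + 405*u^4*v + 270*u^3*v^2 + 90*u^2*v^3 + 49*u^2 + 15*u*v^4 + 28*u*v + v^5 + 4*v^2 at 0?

A_4

The Hessian of f at 0 has rank 1. Corank 1: A-series; mu = 4 gives A_4.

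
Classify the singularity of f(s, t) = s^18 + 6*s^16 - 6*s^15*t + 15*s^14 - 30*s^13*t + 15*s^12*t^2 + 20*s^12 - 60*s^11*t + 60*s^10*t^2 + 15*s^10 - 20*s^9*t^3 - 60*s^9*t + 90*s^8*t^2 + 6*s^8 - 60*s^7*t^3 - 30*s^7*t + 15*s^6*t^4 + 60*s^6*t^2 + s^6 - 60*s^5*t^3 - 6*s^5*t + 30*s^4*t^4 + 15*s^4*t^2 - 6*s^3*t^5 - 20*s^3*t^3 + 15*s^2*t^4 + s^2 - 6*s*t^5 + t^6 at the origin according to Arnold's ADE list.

The Hessian of f at 0 has rank 1. Corank 1: A-series; mu = 5 gives A_5.

A_5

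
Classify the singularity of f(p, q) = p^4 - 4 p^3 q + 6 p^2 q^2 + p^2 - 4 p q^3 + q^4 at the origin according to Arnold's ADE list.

A_3

The Hessian of f at 0 has rank 1. Corank 1: A-series; mu = 3 gives A_3.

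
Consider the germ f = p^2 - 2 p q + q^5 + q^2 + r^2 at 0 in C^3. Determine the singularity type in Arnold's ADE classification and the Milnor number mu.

Type A_{4}, Milnor number mu = 4.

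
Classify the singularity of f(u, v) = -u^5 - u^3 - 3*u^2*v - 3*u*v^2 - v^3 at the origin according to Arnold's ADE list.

The Hessian of f at 0 has rank 0. Corank 2; j^3 = -(u + v)^3 is a perfect cube, so E-series; the 5-jet and mu = 8 give E_8.

E8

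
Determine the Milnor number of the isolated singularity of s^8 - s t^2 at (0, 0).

The Hessian of f at 0 is [[0, 0], [0, 0]] with rank 0, so corank 2. A Groebner basis of the Jacobian ideal J(f) in C{s,t} is {s^7 - t^2/8, t^3, s*t}; counting standard monomials gives mu = 9. Corank 2; j^3 = -s*t^2 has shape L^2 M (L != M), so D-series; mu = 9 gives D_9.

9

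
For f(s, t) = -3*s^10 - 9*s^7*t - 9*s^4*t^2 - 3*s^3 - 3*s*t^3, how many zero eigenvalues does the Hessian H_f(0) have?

2

The Hessian at 0 is [[0, 0], [0, 0]] of rank 0; hence corank 2.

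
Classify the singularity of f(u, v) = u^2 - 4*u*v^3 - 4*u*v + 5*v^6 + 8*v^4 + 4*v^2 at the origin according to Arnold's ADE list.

The Hessian of f at 0 has rank 1. Corank 1: A-series; mu = 5 gives A_5.

A_5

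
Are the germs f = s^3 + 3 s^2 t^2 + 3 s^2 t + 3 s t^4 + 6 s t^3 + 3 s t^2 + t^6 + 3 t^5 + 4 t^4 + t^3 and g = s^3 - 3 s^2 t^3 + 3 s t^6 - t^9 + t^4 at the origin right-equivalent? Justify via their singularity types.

The Hessian of f at 0 is [[0, 0], [0, 0]] with rank 0, so corank 2. A Groebner basis of the Jacobian ideal J(f) in C{s,t} is {s^3 + 3*s^2/2 + 3*s*t + 3*t^2/2, s^2*t - s^2 - 2*s*t - t^2, s^2/2 + s*t^2 + s*t + t^2/2, t^3}; counting standard monomials gives mu = 6. Corank 2; j^3 = (s + t)^3 is a perfect cube, so E-series; the 4-jet and mu = 6 give E_6. The Hessian of g at 0 is [[0, 0], [0, 0]] with rank 0, so corank 2. A Groebner basis of the Jacobian ideal J(g) in C{s,t} is {t^3, s^2}; counting standard monomials gives mu = 6. Corank 2; j^3 = s^3 is a perfect cube, so E-series; the 4-jet and mu = 6 give E_6. Both have type E_6, hence right-equivalent.

Yes.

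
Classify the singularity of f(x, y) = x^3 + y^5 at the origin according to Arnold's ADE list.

E_8

The Hessian of f at 0 is [[0, 0], [0, 0]] with rank 0, so corank 2. A Groebner basis of the Jacobian ideal J(f) in C{x,y} is {y^4, x^2}; counting standard monomials gives mu = 8. Corank 2; j^3 = x^3 is a perfect cube, so E-series; the 5-jet and mu = 8 give E_8.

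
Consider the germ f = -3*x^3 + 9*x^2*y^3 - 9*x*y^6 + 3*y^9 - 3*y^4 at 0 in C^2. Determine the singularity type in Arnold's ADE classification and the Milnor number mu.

The Hessian of f at 0 has rank 0. Corank 2; j^3 = -3*x^3 is a perfect cube, so E-series; the 4-jet and mu = 6 give E_6.

Type E_6, Milnor number mu = 6.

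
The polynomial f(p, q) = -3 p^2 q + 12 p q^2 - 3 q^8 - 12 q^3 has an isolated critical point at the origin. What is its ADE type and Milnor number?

The Hessian of f at 0 has rank 0. Corank 2; j^3 = -3*q*(p - 2*q)^2 has shape L^2 M (L != M), so D-series; mu = 9 gives D_9.

Type D_9, Milnor number mu = 9.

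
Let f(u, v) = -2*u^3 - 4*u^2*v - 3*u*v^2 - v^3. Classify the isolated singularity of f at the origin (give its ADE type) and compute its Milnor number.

Type D4, Milnor number mu = 4.

The Hessian of f at 0 has rank 0. Corank 2; j^3 = -(u + v)*(2*u^2 + 2*u*v + v^2) splits into three distinct lines over C (the quadratic factor has nonzero discriminant), so D_4.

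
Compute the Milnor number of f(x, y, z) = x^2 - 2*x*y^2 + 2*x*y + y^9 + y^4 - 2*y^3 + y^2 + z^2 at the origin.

8

The Hessian of f at 0 has rank 2. Corank 1: A-series; mu = 8 gives A_8.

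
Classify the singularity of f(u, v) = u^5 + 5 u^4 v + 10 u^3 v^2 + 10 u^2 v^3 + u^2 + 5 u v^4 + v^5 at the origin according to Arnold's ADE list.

The Hessian of f at 0 has rank 1. Corank 1: A-series; mu = 4 gives A_4.

A_{4}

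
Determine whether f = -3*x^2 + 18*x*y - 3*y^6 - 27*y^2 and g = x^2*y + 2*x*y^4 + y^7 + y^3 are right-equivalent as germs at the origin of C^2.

No.

The Hessian of f at 0 has rank 1. Corank 1: A-series; mu = 5 gives A_5. The Hessian of g at 0 has rank 0. Corank 2; j^3 = y*(x^2 + y^2) splits into three distinct lines over C (the quadratic factor has nonzero discriminant), so D_4. f is A_5 but g is D_4, hence not right-equivalent.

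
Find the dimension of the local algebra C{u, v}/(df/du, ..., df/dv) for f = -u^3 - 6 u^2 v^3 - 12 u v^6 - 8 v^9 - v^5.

The Hessian of f at 0 has rank 0. Corank 2; j^3 = -u^3 is a perfect cube, so E-series; the 5-jet and mu = 8 give E_8.

8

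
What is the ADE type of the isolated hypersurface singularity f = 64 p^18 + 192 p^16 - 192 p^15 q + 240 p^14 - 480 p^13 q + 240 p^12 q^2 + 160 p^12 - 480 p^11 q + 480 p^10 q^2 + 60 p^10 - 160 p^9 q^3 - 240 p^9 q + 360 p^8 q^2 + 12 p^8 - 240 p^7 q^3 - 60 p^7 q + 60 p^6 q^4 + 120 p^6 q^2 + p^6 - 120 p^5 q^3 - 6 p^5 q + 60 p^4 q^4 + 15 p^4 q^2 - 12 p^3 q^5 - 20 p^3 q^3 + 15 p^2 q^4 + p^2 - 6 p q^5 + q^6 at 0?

The Hessian of f at 0 has rank 1. Corank 1: A-series; mu = 5 gives A_5.

A_5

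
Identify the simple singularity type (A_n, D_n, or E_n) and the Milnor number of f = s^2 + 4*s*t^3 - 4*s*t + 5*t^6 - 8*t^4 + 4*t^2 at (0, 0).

Type A_5, Milnor number mu = 5.

The Hessian of f at 0 is [[2, -4], [-4, 8]] with rank 1, so corank 1. A Groebner basis of the Jacobian ideal J(f) in C{s,t} is {s*t^2 + s - 2*t, s/2 + t^3 - t, s^2 - 4*s*t + 4*t^2}; counting standard monomials gives mu = 5. Corank 1: A-series; mu = 5 gives A_5.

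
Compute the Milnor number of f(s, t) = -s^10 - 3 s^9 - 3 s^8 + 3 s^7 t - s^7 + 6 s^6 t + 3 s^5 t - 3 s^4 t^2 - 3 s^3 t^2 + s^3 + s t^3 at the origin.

7

The Hessian of f at 0 is [[0, 0], [0, 0]] with rank 0, so corank 2. A Groebner basis of the Jacobian ideal J(f) in C{s,t} is {s^3, s*t^2, 3*s^2 + t^3}; counting standard monomials gives mu = 7. Corank 2; j^3 = s^3 is a perfect cube, so E-series; the 4-jet and mu = 7 give E_7.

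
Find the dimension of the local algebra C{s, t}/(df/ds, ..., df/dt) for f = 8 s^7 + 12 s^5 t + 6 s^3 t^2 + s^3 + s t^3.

The Hessian of f at 0 has rank 0. Corank 2; j^3 = s^3 is a perfect cube, so E-series; the 4-jet and mu = 7 give E_7.

7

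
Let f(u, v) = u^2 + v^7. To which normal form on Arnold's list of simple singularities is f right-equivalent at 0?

A6

The Hessian of f at 0 is [[2, 0], [0, 0]] with rank 1, so corank 1. A Groebner basis of the Jacobian ideal J(f) in C{u,v} is {v^6, u}; counting standard monomials gives mu = 6. Corank 1: A-series; mu = 6 gives A_6.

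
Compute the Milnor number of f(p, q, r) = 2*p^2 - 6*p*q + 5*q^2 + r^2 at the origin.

1

The Hessian of f at 0 has rank 3. Corank 0: nondegenerate Morse point, so A_1.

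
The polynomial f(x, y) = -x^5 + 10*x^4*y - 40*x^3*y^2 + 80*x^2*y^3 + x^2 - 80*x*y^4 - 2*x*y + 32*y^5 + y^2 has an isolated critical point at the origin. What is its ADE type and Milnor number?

The Hessian of f at 0 has rank 1. Corank 1: A-series; mu = 4 gives A_4.

Type A_4, Milnor number mu = 4.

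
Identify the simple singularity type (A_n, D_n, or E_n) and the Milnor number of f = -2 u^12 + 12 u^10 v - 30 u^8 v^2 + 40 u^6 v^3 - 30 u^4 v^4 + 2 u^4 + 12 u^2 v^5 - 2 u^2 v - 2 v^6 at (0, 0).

The Hessian of f at 0 is [[0, 0], [0, 0]] with rank 0, so corank 2. A Groebner basis of the Jacobian ideal J(f) in C{u,v} is {u^2/6 + v^5, u^3, u*v}; counting standard monomials gives mu = 7. Corank 2; j^3 = -2*u^2*v has shape L^2 M (L != M), so D-series; mu = 7 gives D_7.

Type D_7, Milnor number mu = 7.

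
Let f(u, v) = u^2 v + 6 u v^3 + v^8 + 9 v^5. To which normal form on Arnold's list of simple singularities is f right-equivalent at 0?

D9

The Hessian of f at 0 is [[0, 0], [0, 0]] with rank 0, so corank 2. A Groebner basis of the Jacobian ideal J(f) in C{u,v} is {u^4, u^3*v - 27*u^2/8 - 81*u*v^2/8, u^3/3 + u^2*v^2, u*v/3 + v^3}; counting standard monomials gives mu = 9. Corank 2; j^3 = u^2*v has shape L^2 M (L != M), so D-series; mu = 9 gives D_9.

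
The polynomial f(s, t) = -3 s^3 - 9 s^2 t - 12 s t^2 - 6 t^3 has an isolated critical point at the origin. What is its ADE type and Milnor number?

The Hessian of f at 0 has rank 0. Corank 2; j^3 = -3*(s + t)*(s^2 + 2*s*t + 2*t^2) splits into three distinct lines over C (the quadratic factor has nonzero discriminant), so D_4.

Type D4, Milnor number mu = 4.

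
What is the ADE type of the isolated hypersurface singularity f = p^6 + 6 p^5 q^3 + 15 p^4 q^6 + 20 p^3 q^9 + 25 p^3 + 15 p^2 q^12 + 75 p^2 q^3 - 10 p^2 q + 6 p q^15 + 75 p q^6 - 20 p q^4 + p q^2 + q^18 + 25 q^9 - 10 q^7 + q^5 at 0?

D7

The Hessian of f at 0 has rank 0. Corank 2; j^3 = p*(5*p - q)^2 has shape L^2 M (L != M), so D-series; mu = 7 gives D_7.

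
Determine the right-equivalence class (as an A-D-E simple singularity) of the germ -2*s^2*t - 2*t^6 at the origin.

The Hessian of f at 0 has rank 0. Corank 2; j^3 = -2*s^2*t has shape L^2 M (L != M), so D-series; mu = 7 gives D_7.

D_{7}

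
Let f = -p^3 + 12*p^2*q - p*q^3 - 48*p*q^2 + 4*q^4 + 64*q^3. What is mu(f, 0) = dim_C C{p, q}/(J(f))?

The Hessian of f at 0 is [[0, 0], [0, 0]] with rank 0, so corank 2. A Groebner basis of the Jacobian ideal J(f) in C{p,q} is {p^3 - 12*p^2*q - 384*p^2 + 3072*p*q - 6144*q^2, 12*p^2 + p*q^2 - 96*p*q + 192*q^2, 3*p^2 - 24*p*q + q^3 + 48*q^2}; counting standard monomials gives mu = 7. Corank 2; j^3 = -(p - 4*q)^3 is a perfect cube, so E-series; the 4-jet and mu = 7 give E_7.

7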